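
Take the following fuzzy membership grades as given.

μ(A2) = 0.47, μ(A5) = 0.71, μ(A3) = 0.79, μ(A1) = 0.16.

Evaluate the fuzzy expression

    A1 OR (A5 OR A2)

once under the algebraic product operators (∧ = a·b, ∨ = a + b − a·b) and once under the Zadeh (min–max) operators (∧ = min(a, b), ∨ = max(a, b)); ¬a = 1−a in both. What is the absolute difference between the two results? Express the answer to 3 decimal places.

0.161

Under algebraic product:
  A5 OR A2 = a + b − a·b on (0.7100, 0.4700) = 0.8463
  A1 OR (A5 OR A2) = a + b − a·b on (0.1600, 0.8463) = 0.8709
  → value = 0.8709
Under Zadeh (min–max):
  A5 OR A2 = max(a, b) on (0.71, 0.47) = 0.71
  A1 OR (A5 OR A2) = max(a, b) on (0.16, 0.71) = 0.71
  → value = 0.7100
|0.8709 − 0.7100| = 0.161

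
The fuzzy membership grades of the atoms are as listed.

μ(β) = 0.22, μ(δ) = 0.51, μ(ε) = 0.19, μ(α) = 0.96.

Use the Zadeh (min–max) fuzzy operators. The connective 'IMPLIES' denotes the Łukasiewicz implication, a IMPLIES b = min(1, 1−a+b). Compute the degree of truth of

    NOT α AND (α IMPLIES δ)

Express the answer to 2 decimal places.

0.04

NOT α = 1 − 0.96 = 0.04
α IMPLIES δ  [Łukasiewicz: min(1, 1−a+b)] with a=0.96, b=0.51 → 0.55
NOT α AND (α IMPLIES δ) = min(a, b) on (0.04, 0.55) = 0.04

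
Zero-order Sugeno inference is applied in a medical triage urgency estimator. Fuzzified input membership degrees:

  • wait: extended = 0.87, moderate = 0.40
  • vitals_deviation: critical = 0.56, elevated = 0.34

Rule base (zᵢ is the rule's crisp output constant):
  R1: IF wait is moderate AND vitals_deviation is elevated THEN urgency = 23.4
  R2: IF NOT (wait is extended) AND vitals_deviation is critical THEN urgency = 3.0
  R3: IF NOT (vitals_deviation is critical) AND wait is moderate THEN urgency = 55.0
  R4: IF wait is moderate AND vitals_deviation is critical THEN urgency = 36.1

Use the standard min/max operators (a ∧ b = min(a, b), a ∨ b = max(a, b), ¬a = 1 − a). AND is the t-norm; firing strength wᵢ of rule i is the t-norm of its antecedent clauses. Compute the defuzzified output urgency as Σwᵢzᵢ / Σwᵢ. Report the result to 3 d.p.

35.265

R1 (z=23.4): moderate=0.40, elevated=0.34; AND[min(a, b)] → w = 0.34
R2 (z=3.0): ¬extended=1−0.87=0.13, critical=0.56; AND[min(a, b)] → w = 0.13
R3 (z=55.0): ¬critical=1−0.56=0.44, moderate=0.40; AND[min(a, b)] → w = 0.40
R4 (z=36.1): moderate=0.40, critical=0.56; AND[min(a, b)] → w = 0.40
Weighted average = (0.34·23.4 + 0.13·3.0 + 0.40·55.0 + 0.40·36.1) / (0.34 + 0.13 + 0.40 + 0.40)
  = 44.7860 / 1.2700 = 35.265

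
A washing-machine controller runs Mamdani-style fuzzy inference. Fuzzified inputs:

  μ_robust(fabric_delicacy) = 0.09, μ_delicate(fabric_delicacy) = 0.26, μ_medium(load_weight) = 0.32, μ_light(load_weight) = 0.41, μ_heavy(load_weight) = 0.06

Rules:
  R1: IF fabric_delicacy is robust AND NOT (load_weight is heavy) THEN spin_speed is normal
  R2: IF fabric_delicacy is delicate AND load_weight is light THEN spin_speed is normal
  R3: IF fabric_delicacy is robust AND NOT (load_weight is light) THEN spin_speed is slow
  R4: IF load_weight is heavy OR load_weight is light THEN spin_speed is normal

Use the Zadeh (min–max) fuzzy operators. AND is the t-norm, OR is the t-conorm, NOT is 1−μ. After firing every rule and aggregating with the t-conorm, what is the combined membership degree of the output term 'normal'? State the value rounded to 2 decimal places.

R1: robust=0.09, ¬heavy=1−0.06=0.94; AND[min(a, b)] → w = 0.09
R2: delicate=0.26, light=0.41; AND[min(a, b)] → w = 0.26
R3: robust=0.09, ¬light=1−0.41=0.59; AND[min(a, b)] → w = 0.09
R4: heavy=0.06, light=0.41; OR[max(a, b)] → w = 0.41
Rules with consequent 'normal': {R1, R2, R4} → strengths 0.09, 0.26, 0.41
Aggregate via t-conorm [max(a, b)]: 0.41

0.41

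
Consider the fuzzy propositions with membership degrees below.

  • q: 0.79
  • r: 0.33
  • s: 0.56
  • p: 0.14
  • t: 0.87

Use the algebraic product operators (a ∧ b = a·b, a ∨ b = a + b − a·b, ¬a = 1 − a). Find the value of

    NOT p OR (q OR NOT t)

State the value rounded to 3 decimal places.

0.974

NOT p = 1 − 0.1400 = 0.8600
NOT t = 1 − 0.8700 = 0.1300
q OR NOT t = a + b − a·b on (0.7900, 0.1300) = 0.8173
NOT p OR (q OR NOT t) = a + b − a·b on (0.8600, 0.8173) = 0.9744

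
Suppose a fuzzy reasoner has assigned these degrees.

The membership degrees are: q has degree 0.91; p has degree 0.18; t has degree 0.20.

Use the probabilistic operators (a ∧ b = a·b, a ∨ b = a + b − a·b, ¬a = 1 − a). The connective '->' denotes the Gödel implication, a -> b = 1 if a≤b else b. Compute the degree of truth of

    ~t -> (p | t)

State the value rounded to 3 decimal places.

~t = 1 − 0.2000 = 0.8000
p | t = a + b − a·b on (0.1800, 0.2000) = 0.3440
~t -> (p | t)  [Gödel: 1 if a≤b else b] with a=0.8000, b=0.3440 → 0.3440

0.344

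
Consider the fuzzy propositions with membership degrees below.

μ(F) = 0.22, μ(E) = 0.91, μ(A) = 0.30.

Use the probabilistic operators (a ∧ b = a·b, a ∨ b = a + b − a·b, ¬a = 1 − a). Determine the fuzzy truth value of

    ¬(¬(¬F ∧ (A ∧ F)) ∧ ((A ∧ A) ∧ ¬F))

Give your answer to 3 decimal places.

0.933

¬F = 1 − 0.2200 = 0.7800
A ∧ F = a·b on (0.3000, 0.2200) = 0.0660
¬F ∧ (A ∧ F) = a·b on (0.7800, 0.0660) = 0.0515
¬(¬F ∧ (A ∧ F)) = 1 − 0.0515 = 0.9485
A ∧ A = a·b on (0.3000, 0.3000) = 0.0900
¬F = 1 − 0.2200 = 0.7800
(A ∧ A) ∧ ¬F = a·b on (0.0900, 0.7800) = 0.0702
¬(¬F ∧ (A ∧ F)) ∧ ((A ∧ A) ∧ ¬F) = a·b on (0.9485, 0.0702) = 0.0666
¬(¬(¬F ∧ (A ∧ F)) ∧ ((A ∧ A) ∧ ¬F)) = 1 − 0.0666 = 0.9334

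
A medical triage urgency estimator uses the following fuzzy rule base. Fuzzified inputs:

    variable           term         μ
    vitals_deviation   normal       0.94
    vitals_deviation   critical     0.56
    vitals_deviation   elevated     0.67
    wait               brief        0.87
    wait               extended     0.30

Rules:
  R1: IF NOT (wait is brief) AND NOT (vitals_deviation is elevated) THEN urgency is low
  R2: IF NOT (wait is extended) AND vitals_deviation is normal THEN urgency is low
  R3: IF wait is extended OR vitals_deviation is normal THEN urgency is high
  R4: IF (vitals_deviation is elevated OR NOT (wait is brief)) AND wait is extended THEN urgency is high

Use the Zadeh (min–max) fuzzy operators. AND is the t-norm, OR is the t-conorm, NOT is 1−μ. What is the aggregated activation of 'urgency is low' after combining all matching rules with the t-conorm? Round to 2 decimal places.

R1: ¬brief=1−0.87=0.13, ¬elevated=1−0.67=0.33; AND[min(a, b)] → w = 0.13
R2: ¬extended=1−0.30=0.70, normal=0.94; AND[min(a, b)] → w = 0.70
R3: extended=0.30, normal=0.94; OR[max(a, b)] → w = 0.94
R4: (elevated=0.67 OR ¬brief=1−0.87=0.13) = 0.67; AND[min(a, b)] with extended=0.30 → w = 0.30
Rules with consequent 'low': {R1, R2} → strengths 0.13, 0.70
Aggregate via t-conorm [max(a, b)]: 0.70

0.70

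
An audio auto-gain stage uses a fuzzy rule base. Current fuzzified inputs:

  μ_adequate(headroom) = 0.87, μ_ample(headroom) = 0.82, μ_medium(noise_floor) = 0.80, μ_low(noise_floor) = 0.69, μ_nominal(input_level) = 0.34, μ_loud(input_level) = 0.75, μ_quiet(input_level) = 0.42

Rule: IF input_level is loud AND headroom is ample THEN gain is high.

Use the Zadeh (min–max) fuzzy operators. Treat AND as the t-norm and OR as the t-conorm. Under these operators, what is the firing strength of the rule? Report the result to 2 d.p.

firing strength: loud=0.75, ample=0.82; AND[min(a, b)] → w = 0.75

0.75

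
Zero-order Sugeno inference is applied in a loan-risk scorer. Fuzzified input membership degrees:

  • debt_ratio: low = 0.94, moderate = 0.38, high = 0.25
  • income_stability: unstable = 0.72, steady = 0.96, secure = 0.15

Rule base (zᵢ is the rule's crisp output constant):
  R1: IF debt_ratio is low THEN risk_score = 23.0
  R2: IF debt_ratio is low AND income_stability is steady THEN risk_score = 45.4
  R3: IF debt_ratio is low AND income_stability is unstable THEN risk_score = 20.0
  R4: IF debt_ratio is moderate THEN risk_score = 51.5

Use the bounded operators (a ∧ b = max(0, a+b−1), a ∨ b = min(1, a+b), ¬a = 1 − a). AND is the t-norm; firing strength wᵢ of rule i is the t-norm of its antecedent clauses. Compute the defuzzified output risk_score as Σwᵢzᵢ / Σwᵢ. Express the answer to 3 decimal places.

R1 (z=23.0): low=0.94 → w = 0.94
R2 (z=45.4): low=0.94, steady=0.96; AND[max(0, a+b−1)] → w = 0.90
R3 (z=20.0): low=0.94, unstable=0.72; AND[max(0, a+b−1)] → w = 0.66
R4 (z=51.5): moderate=0.38 → w = 0.38
Weighted average = (0.94·23.0 + 0.90·45.4 + 0.66·20.0 + 0.38·51.5) / (0.94 + 0.90 + 0.66 + 0.38)
  = 95.2500 / 2.8800 = 33.073

33.073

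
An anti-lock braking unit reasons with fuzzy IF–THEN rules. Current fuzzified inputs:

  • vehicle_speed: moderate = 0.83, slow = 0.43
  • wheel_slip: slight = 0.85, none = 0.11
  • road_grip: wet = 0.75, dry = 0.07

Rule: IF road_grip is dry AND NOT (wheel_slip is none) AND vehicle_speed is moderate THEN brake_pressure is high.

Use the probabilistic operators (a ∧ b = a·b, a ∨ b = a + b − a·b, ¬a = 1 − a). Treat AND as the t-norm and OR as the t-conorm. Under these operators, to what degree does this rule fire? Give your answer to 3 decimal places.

firing strength: dry=0.07, ¬none=1−0.11=0.89, moderate=0.83; AND[a·b] → w = 0.0517

0.052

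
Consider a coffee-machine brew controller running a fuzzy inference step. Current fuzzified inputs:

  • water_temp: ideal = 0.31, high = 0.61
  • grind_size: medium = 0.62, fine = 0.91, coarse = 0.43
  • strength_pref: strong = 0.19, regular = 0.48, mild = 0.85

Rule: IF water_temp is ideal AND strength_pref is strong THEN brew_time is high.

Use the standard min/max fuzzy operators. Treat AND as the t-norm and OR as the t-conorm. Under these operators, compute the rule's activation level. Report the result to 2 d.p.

0.19

firing strength: ideal=0.31, strong=0.19; AND[min(a, b)] → w = 0.19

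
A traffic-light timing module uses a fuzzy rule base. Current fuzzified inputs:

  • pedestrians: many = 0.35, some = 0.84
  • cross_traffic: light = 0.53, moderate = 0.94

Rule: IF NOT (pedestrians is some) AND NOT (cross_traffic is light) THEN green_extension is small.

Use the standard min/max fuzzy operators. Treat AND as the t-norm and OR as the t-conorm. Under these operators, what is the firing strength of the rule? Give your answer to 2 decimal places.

firing strength: ¬some=1−0.84=0.16, ¬light=1−0.53=0.47; AND[min(a, b)] → w = 0.16

0.16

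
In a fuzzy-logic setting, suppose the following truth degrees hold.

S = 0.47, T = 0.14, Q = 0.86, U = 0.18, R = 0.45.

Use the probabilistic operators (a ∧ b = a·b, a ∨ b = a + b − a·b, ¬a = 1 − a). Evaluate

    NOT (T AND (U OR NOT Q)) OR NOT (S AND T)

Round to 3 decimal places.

NOT Q = 1 − 0.8600 = 0.1400
U OR NOT Q = a + b − a·b on (0.1800, 0.1400) = 0.2948
T AND (U OR NOT Q) = a·b on (0.1400, 0.2948) = 0.0413
NOT (T AND (U OR NOT Q)) = 1 − 0.0413 = 0.9587
S AND T = a·b on (0.4700, 0.1400) = 0.0658
NOT (S AND T) = 1 − 0.0658 = 0.9342
NOT (T AND (U OR NOT Q)) OR NOT (S AND T) = a + b − a·b on (0.9587, 0.9342) = 0.9973

0.997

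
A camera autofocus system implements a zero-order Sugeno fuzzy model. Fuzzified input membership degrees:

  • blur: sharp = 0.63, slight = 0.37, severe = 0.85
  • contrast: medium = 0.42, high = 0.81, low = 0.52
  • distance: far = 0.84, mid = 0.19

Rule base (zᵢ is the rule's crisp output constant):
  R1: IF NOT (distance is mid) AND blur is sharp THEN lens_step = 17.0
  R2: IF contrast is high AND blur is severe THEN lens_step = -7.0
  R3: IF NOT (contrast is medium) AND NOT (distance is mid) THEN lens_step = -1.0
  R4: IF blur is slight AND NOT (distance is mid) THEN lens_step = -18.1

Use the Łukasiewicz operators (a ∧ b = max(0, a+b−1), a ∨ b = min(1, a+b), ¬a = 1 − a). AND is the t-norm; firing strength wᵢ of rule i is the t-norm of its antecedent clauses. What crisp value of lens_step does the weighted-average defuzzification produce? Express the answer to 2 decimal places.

-0.47

R1 (z=17.0): ¬mid=1−0.19=0.81, sharp=0.63; AND[max(0, a+b−1)] → w = 0.44
R2 (z=-7.0): high=0.81, severe=0.85; AND[max(0, a+b−1)] → w = 0.66
R3 (z=-1.0): ¬medium=1−0.42=0.58, ¬mid=1−0.19=0.81; AND[max(0, a+b−1)] → w = 0.39
R4 (z=-18.1): slight=0.37, ¬mid=1−0.19=0.81; AND[max(0, a+b−1)] → w = 0.18
Weighted average = (0.44·17.0 + 0.66·-7.0 + 0.39·-1.0 + 0.18·-18.1) / (0.44 + 0.66 + 0.39 + 0.18)
  = -0.7880 / 1.6700 = -0.47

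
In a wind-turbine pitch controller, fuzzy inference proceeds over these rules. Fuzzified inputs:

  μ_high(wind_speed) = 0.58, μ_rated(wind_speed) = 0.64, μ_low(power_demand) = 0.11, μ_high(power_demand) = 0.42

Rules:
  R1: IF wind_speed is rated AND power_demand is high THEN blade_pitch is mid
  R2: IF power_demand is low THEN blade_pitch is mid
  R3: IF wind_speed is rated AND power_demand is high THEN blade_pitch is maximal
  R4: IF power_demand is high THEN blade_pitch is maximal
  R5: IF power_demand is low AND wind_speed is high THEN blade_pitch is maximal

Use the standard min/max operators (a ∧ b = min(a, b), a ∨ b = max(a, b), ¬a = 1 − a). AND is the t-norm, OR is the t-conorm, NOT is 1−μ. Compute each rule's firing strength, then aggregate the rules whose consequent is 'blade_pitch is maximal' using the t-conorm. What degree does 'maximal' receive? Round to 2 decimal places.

0.42

R1: rated=0.64, high=0.42; AND[min(a, b)] → w = 0.42
R2: low=0.11 → w = 0.11
R3: rated=0.64, high=0.42; AND[min(a, b)] → w = 0.42
R4: high=0.42 → w = 0.42
R5: low=0.11, high=0.58; AND[min(a, b)] → w = 0.11
Rules with consequent 'maximal': {R3, R4, R5} → strengths 0.42, 0.42, 0.11
Aggregate via t-conorm [max(a, b)]: 0.42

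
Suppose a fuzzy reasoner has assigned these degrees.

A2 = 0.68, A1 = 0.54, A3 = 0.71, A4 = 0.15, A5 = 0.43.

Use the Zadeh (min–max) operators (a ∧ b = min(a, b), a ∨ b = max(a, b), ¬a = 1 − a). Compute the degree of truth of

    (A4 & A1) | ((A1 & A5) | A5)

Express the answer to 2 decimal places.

0.43

A4 & A1 = min(a, b) on (0.15, 0.54) = 0.15
A1 & A5 = min(a, b) on (0.54, 0.43) = 0.43
(A1 & A5) | A5 = max(a, b) on (0.43, 0.43) = 0.43
(A4 & A1) | ((A1 & A5) | A5) = max(a, b) on (0.15, 0.43) = 0.43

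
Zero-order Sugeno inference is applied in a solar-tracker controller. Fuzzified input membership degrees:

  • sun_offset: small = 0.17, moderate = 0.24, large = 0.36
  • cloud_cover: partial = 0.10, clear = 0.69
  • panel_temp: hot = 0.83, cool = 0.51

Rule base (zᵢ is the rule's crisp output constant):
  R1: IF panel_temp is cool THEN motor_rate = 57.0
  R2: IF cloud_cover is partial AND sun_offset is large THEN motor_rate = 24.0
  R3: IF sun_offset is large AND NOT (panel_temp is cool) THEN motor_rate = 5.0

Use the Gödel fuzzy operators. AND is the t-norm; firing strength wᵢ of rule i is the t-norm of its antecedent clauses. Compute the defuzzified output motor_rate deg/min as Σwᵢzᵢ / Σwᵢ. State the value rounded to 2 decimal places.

34.30

R1 (z=57.0): cool=0.51 → w = 0.51
R2 (z=24.0): partial=0.10, large=0.36; AND[min(a, b)] → w = 0.10
R3 (z=5.0): large=0.36, ¬cool=1−0.51=0.49; AND[min(a, b)] → w = 0.36
Weighted average = (0.51·57.0 + 0.10·24.0 + 0.36·5.0) / (0.51 + 0.10 + 0.36)
  = 33.2700 / 0.9700 = 34.30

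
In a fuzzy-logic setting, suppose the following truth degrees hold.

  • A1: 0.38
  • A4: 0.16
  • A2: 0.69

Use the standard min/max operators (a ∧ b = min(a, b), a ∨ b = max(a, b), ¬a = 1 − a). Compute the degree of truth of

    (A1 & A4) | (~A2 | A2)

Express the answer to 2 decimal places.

A1 & A4 = min(a, b) on (0.38, 0.16) = 0.16
~A2 = 1 − 0.69 = 0.31
~A2 | A2 = max(a, b) on (0.31, 0.69) = 0.69
(A1 & A4) | (~A2 | A2) = max(a, b) on (0.16, 0.69) = 0.69

0.69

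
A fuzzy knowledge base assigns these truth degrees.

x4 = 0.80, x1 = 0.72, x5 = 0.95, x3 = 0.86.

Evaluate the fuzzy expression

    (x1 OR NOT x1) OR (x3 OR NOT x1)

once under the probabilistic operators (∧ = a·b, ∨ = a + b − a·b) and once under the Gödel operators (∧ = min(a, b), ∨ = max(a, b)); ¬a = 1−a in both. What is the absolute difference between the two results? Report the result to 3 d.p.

0.120

Under probabilistic:
  NOT x1 = 1 − 0.7200 = 0.2800
  x1 OR NOT x1 = a + b − a·b on (0.7200, 0.2800) = 0.7984
  NOT x1 = 1 − 0.7200 = 0.2800
  x3 OR NOT x1 = a + b − a·b on (0.8600, 0.2800) = 0.8992
  (x1 OR NOT x1) OR (x3 OR NOT x1) = a + b − a·b on (0.7984, 0.8992) = 0.9797
  → value = 0.9797
Under Gödel:
  NOT x1 = 1 − 0.72 = 0.28
  x1 OR NOT x1 = max(a, b) on (0.72, 0.28) = 0.72
  NOT x1 = 1 − 0.72 = 0.28
  x3 OR NOT x1 = max(a, b) on (0.86, 0.28) = 0.86
  (x1 OR NOT x1) OR (x3 OR NOT x1) = max(a, b) on (0.72, 0.86) = 0.86
  → value = 0.8600
|0.9797 − 0.8600| = 0.120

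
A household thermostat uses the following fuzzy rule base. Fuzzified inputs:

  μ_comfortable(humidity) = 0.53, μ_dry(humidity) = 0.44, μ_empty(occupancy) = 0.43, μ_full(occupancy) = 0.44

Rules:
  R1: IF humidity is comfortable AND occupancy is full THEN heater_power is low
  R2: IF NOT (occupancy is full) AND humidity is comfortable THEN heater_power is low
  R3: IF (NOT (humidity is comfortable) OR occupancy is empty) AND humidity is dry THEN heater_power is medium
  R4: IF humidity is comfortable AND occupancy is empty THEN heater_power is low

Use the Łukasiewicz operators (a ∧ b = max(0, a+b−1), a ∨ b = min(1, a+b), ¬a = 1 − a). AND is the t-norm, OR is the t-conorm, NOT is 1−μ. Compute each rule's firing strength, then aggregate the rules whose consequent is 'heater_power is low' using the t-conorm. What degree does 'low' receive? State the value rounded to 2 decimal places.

0.09

R1: comfortable=0.53, full=0.44; AND[max(0, a+b−1)] → w = 0.00
R2: ¬full=1−0.44=0.56, comfortable=0.53; AND[max(0, a+b−1)] → w = 0.09
R3: (¬comfortable=1−0.53=0.47 OR empty=0.43) = 0.90; AND[max(0, a+b−1)] with dry=0.44 → w = 0.34
R4: comfortable=0.53, empty=0.43; AND[max(0, a+b−1)] → w = 0.00
Rules with consequent 'low': {R1, R2, R4} → strengths 0.00, 0.09, 0.00
Aggregate via t-conorm [min(1, a+b)]: 0.09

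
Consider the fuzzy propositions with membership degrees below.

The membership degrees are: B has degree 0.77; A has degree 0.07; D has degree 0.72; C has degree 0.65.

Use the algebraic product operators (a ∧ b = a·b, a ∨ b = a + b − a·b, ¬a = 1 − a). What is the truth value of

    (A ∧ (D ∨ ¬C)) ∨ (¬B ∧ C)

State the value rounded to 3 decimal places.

0.198

¬C = 1 − 0.6500 = 0.3500
D ∨ ¬C = a + b − a·b on (0.7200, 0.3500) = 0.8180
A ∧ (D ∨ ¬C) = a·b on (0.0700, 0.8180) = 0.0573
¬B = 1 − 0.7700 = 0.2300
¬B ∧ C = a·b on (0.2300, 0.6500) = 0.1495
(A ∧ (D ∨ ¬C)) ∨ (¬B ∧ C) = a + b − a·b on (0.0573, 0.1495) = 0.1982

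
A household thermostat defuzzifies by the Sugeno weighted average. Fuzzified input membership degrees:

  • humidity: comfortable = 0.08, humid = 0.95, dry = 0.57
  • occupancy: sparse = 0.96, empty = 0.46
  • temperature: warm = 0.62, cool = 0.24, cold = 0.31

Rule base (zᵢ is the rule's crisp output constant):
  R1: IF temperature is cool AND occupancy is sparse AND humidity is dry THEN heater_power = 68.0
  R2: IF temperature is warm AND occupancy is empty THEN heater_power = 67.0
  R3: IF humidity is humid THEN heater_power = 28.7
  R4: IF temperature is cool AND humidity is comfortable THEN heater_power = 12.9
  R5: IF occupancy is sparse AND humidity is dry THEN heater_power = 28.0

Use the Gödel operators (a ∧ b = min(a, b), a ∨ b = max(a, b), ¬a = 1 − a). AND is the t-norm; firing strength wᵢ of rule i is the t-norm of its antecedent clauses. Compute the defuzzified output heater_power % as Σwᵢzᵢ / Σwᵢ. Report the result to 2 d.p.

39.74

R1 (z=68.0): cool=0.24, sparse=0.96, dry=0.57; AND[min(a, b)] → w = 0.24
R2 (z=67.0): warm=0.62, empty=0.46; AND[min(a, b)] → w = 0.46
R3 (z=28.7): humid=0.95 → w = 0.95
R4 (z=12.9): cool=0.24, comfortable=0.08; AND[min(a, b)] → w = 0.08
R5 (z=28.0): sparse=0.96, dry=0.57; AND[min(a, b)] → w = 0.57
Weighted average = (0.24·68.0 + 0.46·67.0 + 0.95·28.7 + 0.08·12.9 + 0.57·28.0) / (0.24 + 0.46 + 0.95 + 0.08 + 0.57)
  = 91.3970 / 2.3000 = 39.74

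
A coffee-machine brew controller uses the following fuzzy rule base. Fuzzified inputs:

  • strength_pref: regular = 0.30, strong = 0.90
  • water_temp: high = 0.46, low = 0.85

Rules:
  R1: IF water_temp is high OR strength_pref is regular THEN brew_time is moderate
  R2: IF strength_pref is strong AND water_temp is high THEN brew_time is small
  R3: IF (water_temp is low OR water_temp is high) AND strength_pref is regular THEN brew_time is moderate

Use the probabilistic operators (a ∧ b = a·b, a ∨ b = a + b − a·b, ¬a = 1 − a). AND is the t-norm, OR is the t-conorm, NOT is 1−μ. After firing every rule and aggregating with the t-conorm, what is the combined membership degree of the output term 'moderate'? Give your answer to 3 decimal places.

R1: high=0.46, regular=0.30; OR[a + b − a·b] → w = 0.6220
R2: strong=0.90, high=0.46; AND[a·b] → w = 0.4140
R3: (low=0.85 OR high=0.46) = 0.9190; AND[a·b] with regular=0.30 → w = 0.2757
Rules with consequent 'moderate': {R1, R3} → strengths 0.6220, 0.2757
Aggregate via t-conorm [a + b − a·b]: 0.7262

0.726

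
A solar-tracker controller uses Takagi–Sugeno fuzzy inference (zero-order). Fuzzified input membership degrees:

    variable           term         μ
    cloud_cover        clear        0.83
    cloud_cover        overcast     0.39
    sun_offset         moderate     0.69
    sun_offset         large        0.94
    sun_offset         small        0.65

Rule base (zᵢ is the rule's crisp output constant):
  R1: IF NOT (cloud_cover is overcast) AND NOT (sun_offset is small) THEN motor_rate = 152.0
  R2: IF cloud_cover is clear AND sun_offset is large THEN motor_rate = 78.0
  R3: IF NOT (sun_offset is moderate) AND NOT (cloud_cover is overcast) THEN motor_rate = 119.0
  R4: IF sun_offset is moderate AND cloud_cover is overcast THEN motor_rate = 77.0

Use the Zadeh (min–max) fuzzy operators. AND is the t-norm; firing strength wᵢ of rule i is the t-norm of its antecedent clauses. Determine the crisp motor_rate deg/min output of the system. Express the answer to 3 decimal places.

R1 (z=152.0): ¬overcast=1−0.39=0.61, ¬small=1−0.65=0.35; AND[min(a, b)] → w = 0.35
R2 (z=78.0): clear=0.83, large=0.94; AND[min(a, b)] → w = 0.83
R3 (z=119.0): ¬moderate=1−0.69=0.31, ¬overcast=1−0.39=0.61; AND[min(a, b)] → w = 0.31
R4 (z=77.0): moderate=0.69, overcast=0.39; AND[min(a, b)] → w = 0.39
Weighted average = (0.35·152.0 + 0.83·78.0 + 0.31·119.0 + 0.39·77.0) / (0.35 + 0.83 + 0.31 + 0.39)
  = 184.8600 / 1.8800 = 98.330

98.330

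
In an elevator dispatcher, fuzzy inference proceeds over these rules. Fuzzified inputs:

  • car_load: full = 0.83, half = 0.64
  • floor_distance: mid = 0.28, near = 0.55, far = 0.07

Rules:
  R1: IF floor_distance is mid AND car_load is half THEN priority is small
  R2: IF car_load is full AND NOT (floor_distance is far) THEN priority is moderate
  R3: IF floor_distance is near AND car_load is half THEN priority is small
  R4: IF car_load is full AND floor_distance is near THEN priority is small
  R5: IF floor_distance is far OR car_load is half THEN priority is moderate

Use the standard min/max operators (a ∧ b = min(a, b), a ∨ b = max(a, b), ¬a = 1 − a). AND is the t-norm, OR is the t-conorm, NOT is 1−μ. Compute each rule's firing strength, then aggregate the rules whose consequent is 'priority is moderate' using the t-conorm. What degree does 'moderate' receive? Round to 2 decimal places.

R1: mid=0.28, half=0.64; AND[min(a, b)] → w = 0.28
R2: full=0.83, ¬far=1−0.07=0.93; AND[min(a, b)] → w = 0.83
R3: near=0.55, half=0.64; AND[min(a, b)] → w = 0.55
R4: full=0.83, near=0.55; AND[min(a, b)] → w = 0.55
R5: far=0.07, half=0.64; OR[max(a, b)] → w = 0.64
Rules with consequent 'moderate': {R2, R5} → strengths 0.83, 0.64
Aggregate via t-conorm [max(a, b)]: 0.83

0.83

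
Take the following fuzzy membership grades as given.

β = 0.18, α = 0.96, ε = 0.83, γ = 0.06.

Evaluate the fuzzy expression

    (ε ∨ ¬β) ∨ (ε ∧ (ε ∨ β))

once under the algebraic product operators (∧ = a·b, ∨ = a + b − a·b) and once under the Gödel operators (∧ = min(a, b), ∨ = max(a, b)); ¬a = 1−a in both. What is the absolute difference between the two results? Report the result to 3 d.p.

Under algebraic product:
  ¬β = 1 − 0.1800 = 0.8200
  ε ∨ ¬β = a + b − a·b on (0.8300, 0.8200) = 0.9694
  ε ∨ β = a + b − a·b on (0.8300, 0.1800) = 0.8606
  ε ∧ (ε ∨ β) = a·b on (0.8300, 0.8606) = 0.7143
  (ε ∨ ¬β) ∨ (ε ∧ (ε ∨ β)) = a + b − a·b on (0.9694, 0.7143) = 0.9913
  → value = 0.9913
Under Gödel:
  ¬β = 1 − 0.18 = 0.82
  ε ∨ ¬β = max(a, b) on (0.83, 0.82) = 0.83
  ε ∨ β = max(a, b) on (0.83, 0.18) = 0.83
  ε ∧ (ε ∨ β) = min(a, b) on (0.83, 0.83) = 0.83
  (ε ∨ ¬β) ∨ (ε ∧ (ε ∨ β)) = max(a, b) on (0.83, 0.83) = 0.83
  → value = 0.8300
|0.9913 − 0.8300| = 0.161

0.161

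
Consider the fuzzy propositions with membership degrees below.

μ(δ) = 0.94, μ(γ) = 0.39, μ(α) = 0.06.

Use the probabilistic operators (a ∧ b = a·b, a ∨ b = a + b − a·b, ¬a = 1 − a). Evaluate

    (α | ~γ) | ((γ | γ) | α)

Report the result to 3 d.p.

~γ = 1 − 0.3900 = 0.6100
α | ~γ = a + b − a·b on (0.0600, 0.6100) = 0.6334
γ | γ = a + b − a·b on (0.3900, 0.3900) = 0.6279
(γ | γ) | α = a + b − a·b on (0.6279, 0.0600) = 0.6502
(α | ~γ) | ((γ | γ) | α) = a + b − a·b on (0.6334, 0.6502) = 0.8718

0.872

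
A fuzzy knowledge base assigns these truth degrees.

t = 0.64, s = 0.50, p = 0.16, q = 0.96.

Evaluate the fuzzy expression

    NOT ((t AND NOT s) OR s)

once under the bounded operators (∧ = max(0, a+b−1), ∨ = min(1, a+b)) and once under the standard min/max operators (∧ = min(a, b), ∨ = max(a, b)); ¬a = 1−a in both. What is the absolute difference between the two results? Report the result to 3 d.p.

Under bounded:
  NOT s = 1 − 0.50 = 0.50
  t AND NOT s = max(0, a+b−1) on (0.64, 0.50) = 0.14
  (t AND NOT s) OR s = min(1, a+b) on (0.14, 0.50) = 0.64
  NOT ((t AND NOT s) OR s) = 1 − 0.64 = 0.36
  → value = 0.3600
Under standard min/max:
  NOT s = 1 − 0.50 = 0.50
  t AND NOT s = min(a, b) on (0.64, 0.50) = 0.50
  (t AND NOT s) OR s = max(a, b) on (0.50, 0.50) = 0.50
  NOT ((t AND NOT s) OR s) = 1 − 0.50 = 0.50
  → value = 0.5000
|0.3600 − 0.5000| = 0.140

0.140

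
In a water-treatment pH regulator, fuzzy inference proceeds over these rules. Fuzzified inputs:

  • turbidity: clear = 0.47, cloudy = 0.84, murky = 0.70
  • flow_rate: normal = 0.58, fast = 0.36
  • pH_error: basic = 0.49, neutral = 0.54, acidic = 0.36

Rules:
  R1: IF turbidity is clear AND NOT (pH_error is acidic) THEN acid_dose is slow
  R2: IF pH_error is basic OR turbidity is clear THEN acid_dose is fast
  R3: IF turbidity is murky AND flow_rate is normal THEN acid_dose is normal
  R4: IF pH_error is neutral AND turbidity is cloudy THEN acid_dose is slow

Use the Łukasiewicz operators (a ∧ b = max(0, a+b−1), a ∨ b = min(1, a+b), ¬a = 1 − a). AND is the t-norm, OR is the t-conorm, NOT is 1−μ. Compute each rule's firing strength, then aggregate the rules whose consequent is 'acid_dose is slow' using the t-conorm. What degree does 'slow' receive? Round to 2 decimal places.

R1: clear=0.47, ¬acidic=1−0.36=0.64; AND[max(0, a+b−1)] → w = 0.11
R2: basic=0.49, clear=0.47; OR[min(1, a+b)] → w = 0.96
R3: murky=0.70, normal=0.58; AND[max(0, a+b−1)] → w = 0.28
R4: neutral=0.54, cloudy=0.84; AND[max(0, a+b−1)] → w = 0.38
Rules with consequent 'slow': {R1, R4} → strengths 0.11, 0.38
Aggregate via t-conorm [min(1, a+b)]: 0.49

0.49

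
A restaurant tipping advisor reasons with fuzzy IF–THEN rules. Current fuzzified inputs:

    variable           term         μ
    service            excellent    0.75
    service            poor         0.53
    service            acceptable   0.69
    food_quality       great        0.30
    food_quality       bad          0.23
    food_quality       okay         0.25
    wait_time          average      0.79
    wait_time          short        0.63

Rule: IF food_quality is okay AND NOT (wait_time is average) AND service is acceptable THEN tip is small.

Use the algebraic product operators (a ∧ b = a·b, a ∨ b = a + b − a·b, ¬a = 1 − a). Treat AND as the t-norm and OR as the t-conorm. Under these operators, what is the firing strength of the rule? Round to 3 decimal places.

0.036

firing strength: okay=0.25, ¬average=1−0.79=0.21, acceptable=0.69; AND[a·b] → w = 0.0362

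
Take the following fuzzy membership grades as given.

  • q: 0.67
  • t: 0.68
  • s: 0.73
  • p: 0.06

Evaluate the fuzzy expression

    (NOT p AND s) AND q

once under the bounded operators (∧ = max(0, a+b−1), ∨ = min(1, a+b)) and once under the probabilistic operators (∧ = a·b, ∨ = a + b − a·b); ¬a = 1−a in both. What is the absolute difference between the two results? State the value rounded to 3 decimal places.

Under bounded:
  NOT p = 1 − 0.06 = 0.94
  NOT p AND s = max(0, a+b−1) on (0.94, 0.73) = 0.67
  (NOT p AND s) AND q = max(0, a+b−1) on (0.67, 0.67) = 0.34
  → value = 0.3400
Under probabilistic:
  NOT p = 1 − 0.0600 = 0.9400
  NOT p AND s = a·b on (0.9400, 0.7300) = 0.6862
  (NOT p AND s) AND q = a·b on (0.6862, 0.6700) = 0.4598
  → value = 0.4598
|0.3400 − 0.4598| = 0.120

0.120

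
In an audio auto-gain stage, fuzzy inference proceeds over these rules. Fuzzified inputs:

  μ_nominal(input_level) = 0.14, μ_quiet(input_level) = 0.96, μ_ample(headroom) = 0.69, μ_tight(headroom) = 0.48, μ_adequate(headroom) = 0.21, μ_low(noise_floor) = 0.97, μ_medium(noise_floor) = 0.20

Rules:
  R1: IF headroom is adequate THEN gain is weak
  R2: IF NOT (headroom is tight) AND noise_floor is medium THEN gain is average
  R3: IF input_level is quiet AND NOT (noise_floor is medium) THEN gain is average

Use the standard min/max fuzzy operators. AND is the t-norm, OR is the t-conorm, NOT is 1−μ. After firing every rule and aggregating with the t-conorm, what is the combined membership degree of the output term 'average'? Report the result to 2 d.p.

R1: adequate=0.21 → w = 0.21
R2: ¬tight=1−0.48=0.52, medium=0.20; AND[min(a, b)] → w = 0.20
R3: quiet=0.96, ¬medium=1−0.20=0.80; AND[min(a, b)] → w = 0.80
Rules with consequent 'average': {R2, R3} → strengths 0.20, 0.80
Aggregate via t-conorm [max(a, b)]: 0.80

0.80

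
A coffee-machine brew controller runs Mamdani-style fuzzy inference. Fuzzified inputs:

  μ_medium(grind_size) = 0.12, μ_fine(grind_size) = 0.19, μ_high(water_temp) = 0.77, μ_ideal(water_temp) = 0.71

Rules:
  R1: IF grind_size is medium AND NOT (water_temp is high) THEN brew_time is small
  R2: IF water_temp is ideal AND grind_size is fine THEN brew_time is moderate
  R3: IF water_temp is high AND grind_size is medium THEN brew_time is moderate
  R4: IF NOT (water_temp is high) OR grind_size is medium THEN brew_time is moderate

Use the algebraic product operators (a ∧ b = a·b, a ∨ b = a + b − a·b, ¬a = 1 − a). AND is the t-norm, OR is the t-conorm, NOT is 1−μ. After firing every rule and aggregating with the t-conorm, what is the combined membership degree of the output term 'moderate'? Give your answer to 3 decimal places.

0.468

R1: medium=0.12, ¬high=1−0.77=0.23; AND[a·b] → w = 0.0276
R2: ideal=0.71, fine=0.19; AND[a·b] → w = 0.1349
R3: high=0.77, medium=0.12; AND[a·b] → w = 0.0924
R4: ¬high=1−0.77=0.23, medium=0.12; OR[a + b − a·b] → w = 0.3224
Rules with consequent 'moderate': {R2, R3, R4} → strengths 0.1349, 0.0924, 0.3224
Aggregate via t-conorm [a + b − a·b]: 0.4680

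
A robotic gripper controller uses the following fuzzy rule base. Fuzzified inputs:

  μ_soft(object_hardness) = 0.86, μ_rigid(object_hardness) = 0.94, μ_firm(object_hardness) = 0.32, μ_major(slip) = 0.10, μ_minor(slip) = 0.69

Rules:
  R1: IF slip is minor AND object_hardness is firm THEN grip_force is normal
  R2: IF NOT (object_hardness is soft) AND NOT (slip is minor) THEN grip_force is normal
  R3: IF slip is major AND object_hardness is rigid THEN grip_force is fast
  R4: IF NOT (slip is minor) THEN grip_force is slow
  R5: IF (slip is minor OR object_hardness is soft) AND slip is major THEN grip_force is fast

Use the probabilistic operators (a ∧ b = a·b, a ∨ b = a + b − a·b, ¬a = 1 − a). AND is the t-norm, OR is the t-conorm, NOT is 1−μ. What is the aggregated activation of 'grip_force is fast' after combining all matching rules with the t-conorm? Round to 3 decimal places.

0.181

R1: minor=0.69, firm=0.32; AND[a·b] → w = 0.2208
R2: ¬soft=1−0.86=0.14, ¬minor=1−0.69=0.31; AND[a·b] → w = 0.0434
R3: major=0.10, rigid=0.94; AND[a·b] → w = 0.0940
R4: ¬minor=1−0.69=0.31 → w = 0.3100
R5: (minor=0.69 OR soft=0.86) = 0.9566; AND[a·b] with major=0.10 → w = 0.0957
Rules with consequent 'fast': {R3, R5} → strengths 0.0940, 0.0957
Aggregate via t-conorm [a + b − a·b]: 0.1807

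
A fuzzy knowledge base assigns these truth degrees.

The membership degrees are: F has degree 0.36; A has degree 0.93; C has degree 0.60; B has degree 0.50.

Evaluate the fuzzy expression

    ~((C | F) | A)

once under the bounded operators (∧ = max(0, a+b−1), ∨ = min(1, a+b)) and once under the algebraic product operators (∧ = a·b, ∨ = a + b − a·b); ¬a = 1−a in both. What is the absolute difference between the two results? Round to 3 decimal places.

Under bounded:
  C | F = min(1, a+b) on (0.60, 0.36) = 0.96
  (C | F) | A = min(1, a+b) on (0.96, 0.93) = 1.00
  ~((C | F) | A) = 1 − 1.00 = 0.00
  → value = 0.0000
Under algebraic product:
  C | F = a + b − a·b on (0.6000, 0.3600) = 0.7440
  (C | F) | A = a + b − a·b on (0.7440, 0.9300) = 0.9821
  ~((C | F) | A) = 1 − 0.9821 = 0.0179
  → value = 0.0179
|0.0000 − 0.0179| = 0.018

0.018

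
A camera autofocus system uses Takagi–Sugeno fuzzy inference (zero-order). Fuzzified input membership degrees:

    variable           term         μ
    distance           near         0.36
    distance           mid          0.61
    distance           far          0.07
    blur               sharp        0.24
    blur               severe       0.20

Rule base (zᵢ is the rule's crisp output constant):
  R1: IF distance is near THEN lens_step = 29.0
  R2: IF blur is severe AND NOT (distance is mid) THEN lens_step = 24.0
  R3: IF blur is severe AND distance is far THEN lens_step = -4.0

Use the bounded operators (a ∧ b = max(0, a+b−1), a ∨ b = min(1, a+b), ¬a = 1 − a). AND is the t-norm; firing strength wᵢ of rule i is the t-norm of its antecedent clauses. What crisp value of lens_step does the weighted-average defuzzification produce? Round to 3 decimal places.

R1 (z=29.0): near=0.36 → w = 0.36
R2 (z=24.0): severe=0.20, ¬mid=1−0.61=0.39; AND[max(0, a+b−1)] → w = 0.00
R3 (z=-4.0): severe=0.20, far=0.07; AND[max(0, a+b−1)] → w = 0.00
Weighted average = (0.36·29.0 + 0.00·24.0 + 0.00·-4.0) / (0.36 + 0.00 + 0.00)
  = 10.4400 / 0.3600 = 29.000

29.000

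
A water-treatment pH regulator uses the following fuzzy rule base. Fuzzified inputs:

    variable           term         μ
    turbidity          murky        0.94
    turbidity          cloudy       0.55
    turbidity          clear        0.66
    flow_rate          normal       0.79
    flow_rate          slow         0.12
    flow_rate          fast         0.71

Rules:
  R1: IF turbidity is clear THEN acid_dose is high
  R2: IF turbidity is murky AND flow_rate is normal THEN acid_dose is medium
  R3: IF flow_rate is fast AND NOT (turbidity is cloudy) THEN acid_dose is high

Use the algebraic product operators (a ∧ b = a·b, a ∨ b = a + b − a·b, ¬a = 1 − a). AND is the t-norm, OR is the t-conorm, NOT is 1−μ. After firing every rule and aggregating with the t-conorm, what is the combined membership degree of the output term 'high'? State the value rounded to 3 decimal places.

0.769

R1: clear=0.66 → w = 0.6600
R2: murky=0.94, normal=0.79; AND[a·b] → w = 0.7426
R3: fast=0.71, ¬cloudy=1−0.55=0.45; AND[a·b] → w = 0.3195
Rules with consequent 'high': {R1, R3} → strengths 0.6600, 0.3195
Aggregate via t-conorm [a + b − a·b]: 0.7686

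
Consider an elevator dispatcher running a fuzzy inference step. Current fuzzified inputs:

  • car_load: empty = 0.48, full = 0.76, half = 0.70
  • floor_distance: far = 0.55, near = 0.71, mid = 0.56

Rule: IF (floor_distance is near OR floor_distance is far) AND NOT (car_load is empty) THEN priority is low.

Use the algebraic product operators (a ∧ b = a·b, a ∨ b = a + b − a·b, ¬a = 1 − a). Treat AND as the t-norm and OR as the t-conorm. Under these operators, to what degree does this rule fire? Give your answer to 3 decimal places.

0.452

firing strength: (near=0.71 OR far=0.55) = 0.8695; AND[a·b] with ¬empty=1−0.48=0.52 → w = 0.4521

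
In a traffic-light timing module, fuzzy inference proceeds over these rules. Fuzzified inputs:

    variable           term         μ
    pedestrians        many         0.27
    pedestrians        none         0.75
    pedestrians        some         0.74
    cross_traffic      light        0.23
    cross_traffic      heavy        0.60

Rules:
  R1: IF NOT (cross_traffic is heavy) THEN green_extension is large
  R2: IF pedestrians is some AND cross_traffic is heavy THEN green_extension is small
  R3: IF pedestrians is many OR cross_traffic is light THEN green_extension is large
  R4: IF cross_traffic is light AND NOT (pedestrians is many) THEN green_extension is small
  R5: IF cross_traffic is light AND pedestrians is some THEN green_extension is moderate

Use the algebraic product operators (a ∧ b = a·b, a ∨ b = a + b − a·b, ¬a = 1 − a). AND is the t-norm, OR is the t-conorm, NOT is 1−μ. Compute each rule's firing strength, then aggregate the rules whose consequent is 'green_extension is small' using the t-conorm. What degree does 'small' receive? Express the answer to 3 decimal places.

0.537

R1: ¬heavy=1−0.60=0.40 → w = 0.4000
R2: some=0.74, heavy=0.60; AND[a·b] → w = 0.4440
R3: many=0.27, light=0.23; OR[a + b − a·b] → w = 0.4379
R4: light=0.23, ¬many=1−0.27=0.73; AND[a·b] → w = 0.1679
R5: light=0.23, some=0.74; AND[a·b] → w = 0.1702
Rules with consequent 'small': {R2, R4} → strengths 0.4440, 0.1679
Aggregate via t-conorm [a + b − a·b]: 0.5374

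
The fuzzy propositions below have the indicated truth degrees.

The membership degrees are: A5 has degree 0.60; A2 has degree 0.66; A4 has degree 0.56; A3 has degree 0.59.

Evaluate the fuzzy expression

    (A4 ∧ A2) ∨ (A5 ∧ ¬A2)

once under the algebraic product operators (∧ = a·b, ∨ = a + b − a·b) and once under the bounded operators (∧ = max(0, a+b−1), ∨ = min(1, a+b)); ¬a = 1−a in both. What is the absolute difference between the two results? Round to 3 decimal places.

Under algebraic product:
  A4 ∧ A2 = a·b on (0.5600, 0.6600) = 0.3696
  ¬A2 = 1 − 0.6600 = 0.3400
  A5 ∧ ¬A2 = a·b on (0.6000, 0.3400) = 0.2040
  (A4 ∧ A2) ∨ (A5 ∧ ¬A2) = a + b − a·b on (0.3696, 0.2040) = 0.4982
  → value = 0.4982
Under bounded:
  A4 ∧ A2 = max(0, a+b−1) on (0.56, 0.66) = 0.22
  ¬A2 = 1 − 0.66 = 0.34
  A5 ∧ ¬A2 = max(0, a+b−1) on (0.60, 0.34) = 0.00
  (A4 ∧ A2) ∨ (A5 ∧ ¬A2) = min(1, a+b) on (0.22, 0.00) = 0.22
  → value = 0.2200
|0.4982 − 0.2200| = 0.278

0.278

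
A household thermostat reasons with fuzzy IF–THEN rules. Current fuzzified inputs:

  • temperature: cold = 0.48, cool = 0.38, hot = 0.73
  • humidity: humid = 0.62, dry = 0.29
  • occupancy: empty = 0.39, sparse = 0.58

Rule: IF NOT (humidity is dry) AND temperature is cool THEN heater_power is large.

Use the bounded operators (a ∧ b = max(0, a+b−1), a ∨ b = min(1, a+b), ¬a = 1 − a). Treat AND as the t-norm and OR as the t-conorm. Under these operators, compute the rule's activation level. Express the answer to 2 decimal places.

0.09

firing strength: ¬dry=1−0.29=0.71, cool=0.38; AND[max(0, a+b−1)] → w = 0.09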